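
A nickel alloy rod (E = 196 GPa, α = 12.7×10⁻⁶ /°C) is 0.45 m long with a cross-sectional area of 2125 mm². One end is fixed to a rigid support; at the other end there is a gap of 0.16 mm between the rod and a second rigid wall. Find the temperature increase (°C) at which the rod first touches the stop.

ΔT ≈ 28 °C

Contact occurs when the free expansion equals the gap: αΔT L = 0.16 mm.
ΔT = 0.16 / (12.7×10⁻⁶ × 450) = 28 °C.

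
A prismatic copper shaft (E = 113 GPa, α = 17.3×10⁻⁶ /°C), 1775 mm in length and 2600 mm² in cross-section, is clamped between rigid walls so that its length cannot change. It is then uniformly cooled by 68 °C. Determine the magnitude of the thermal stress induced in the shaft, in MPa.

σ ≈ 133 MPa (tensile)

With length fixed, the mechanical strain must cancel the thermal strain αΔT = 17.3×10⁻⁶ × 68 = 1176.4×10⁻⁶.
Hence σ = E·αΔT = 113×10³ × 1176.4×10⁻⁶ = 132.9 MPa, tensile.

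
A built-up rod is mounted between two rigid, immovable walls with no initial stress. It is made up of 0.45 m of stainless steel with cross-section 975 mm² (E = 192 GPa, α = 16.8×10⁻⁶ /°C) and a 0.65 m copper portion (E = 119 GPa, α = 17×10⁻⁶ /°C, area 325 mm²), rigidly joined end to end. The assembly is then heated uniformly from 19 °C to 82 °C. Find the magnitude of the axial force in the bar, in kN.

With the walls removed the bar would change length by δ_free = Σ αᵢΔT Lᵢ = 16.8×10⁻⁶×63×450 + 17×10⁻⁶×63×650 = 1.172 mm.
The rigid supports impose zero overall length change; the single axial force P common to all segments must satisfy P Σ Lᵢ/(AᵢEᵢ) = δ_free.
The series flexibility is Σ Lᵢ/(AᵢEᵢ) = 450/(975×192×10³) + 650/(325×119×10³) = 1.921×10⁻⁵ mm/N.
Hence P = δ_free / Σ(L/AE) = 1.172/1.921×10⁻⁵ = 61.03 kN (compressive).

P ≈ 61 kN (compressive)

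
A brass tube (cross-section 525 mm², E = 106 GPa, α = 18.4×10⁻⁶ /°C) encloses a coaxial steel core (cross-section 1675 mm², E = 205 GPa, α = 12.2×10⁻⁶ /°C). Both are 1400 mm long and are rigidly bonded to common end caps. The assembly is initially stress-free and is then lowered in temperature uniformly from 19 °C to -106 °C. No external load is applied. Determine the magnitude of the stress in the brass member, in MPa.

The brass has the larger α, so on cooling it would change length more than the steel if both were free. The rigid plates force a common final length, so the brass is put into tension and the steel into compression, with equal and opposite forces P (no external load).
Setting the final lengths equal and cancelling L: (α₁ − α₂)ΔT = P/(A₁E₁) + P/(A₂E₂).
|α₁ − α₂|·ΔT = 6.2×10⁻⁶ × 125 = 0.000775.
1/(A₁E₁) + 1/(A₂E₂) = 1/(525×106×10³) + 1/(1675×205×10³) = 2.088×10⁻⁸ N⁻¹.
So P = 0.000775 / 2.088×10⁻⁸ = 37.11 kN.
σ_{brass} = P/A₁ = 37110/525 = 70.69 MPa, tensile.

σ ≈ 70.7 MPa (tensile)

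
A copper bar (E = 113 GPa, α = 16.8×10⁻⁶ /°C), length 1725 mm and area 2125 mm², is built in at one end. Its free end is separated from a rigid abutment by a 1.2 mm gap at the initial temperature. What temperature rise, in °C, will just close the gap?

Contact occurs when the free expansion equals the gap: αΔT L = 1.2 mm.
ΔT = 1.2 / (16.8×10⁻⁶ × 1725) = 41.41 °C.

ΔT ≈ 41.4 °C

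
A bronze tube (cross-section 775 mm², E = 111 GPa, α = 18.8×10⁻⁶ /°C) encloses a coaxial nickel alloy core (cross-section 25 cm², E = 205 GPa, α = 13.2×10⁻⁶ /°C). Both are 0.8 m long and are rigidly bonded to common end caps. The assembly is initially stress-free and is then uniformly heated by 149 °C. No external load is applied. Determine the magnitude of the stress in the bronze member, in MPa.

The bronze has the larger α, so on heating it would change length more than the nickel alloy if both were free. The rigid plates force a common final length, so the bronze is put into compression and the nickel alloy into tension, with equal and opposite forces P (no external load).
Setting the final lengths equal and cancelling L: (α₁ − α₂)ΔT = P/(A₁E₁) + P/(A₂E₂).
|α₁ − α₂|·ΔT = 5.6×10⁻⁶ × 149 = 0.0008344.
1/(A₁E₁) + 1/(A₂E₂) = 1/(775×111×10³) + 1/(2500×205×10³) = 1.358×10⁻⁸ N⁻¹.
So P = 0.0008344 / 1.358×10⁻⁸ = 61.46 kN.
σ_{bronze} = P/A₁ = 61460/775 = 79.31 MPa, compressive.

σ ≈ 79.3 MPa (compressive)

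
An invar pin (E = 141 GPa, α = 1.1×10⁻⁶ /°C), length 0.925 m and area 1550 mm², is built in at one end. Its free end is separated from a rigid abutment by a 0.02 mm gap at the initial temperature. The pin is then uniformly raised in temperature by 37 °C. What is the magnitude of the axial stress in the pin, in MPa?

Free thermal elongation = αΔT L = 1.1×10⁻⁶ × 37 × 925 = 0.03765 mm.
The gap closes (δ_free > 0.02 mm) and the wall then resists a further 0.03765 − 0.02 = 0.01765 mm of expansion.
Compatibility: PL/(AE) = 0.01765 mm, so σ = P/A = E × (0.01765/925) = 2.69 MPa.

σ ≈ 2.69 MPa (compressive)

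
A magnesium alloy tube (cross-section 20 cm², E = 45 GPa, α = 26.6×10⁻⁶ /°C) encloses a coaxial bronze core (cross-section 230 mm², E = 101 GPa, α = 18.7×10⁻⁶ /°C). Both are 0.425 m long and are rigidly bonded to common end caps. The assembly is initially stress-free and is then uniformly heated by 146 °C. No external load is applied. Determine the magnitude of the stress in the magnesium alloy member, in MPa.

Both members must finish at the same length. With the larger α, the magnesium alloy tends to over-expand; the plates restrain it, putting the magnesium alloy in compression and the bronze in tension. With no external load the two internal forces are equal and opposite, magnitude P.
Setting the final lengths equal and cancelling L: (α₁ − α₂)ΔT = P/(A₁E₁) + P/(A₂E₂).
|α₁ − α₂|·ΔT = 7.9×10⁻⁶ × 146 = 0.001153.
1/(A₁E₁) + 1/(A₂E₂) = 1/(2000×45×10³) + 1/(230×101×10³) = 5.416×10⁻⁸ N⁻¹.
So P = 0.001153 / 5.416×10⁻⁸ = 21.3 kN.
σ_{magnesium alloy} = P/A₁ = 21300/2000 = 10.65 MPa, compressive.

σ ≈ 10.6 MPa (compressive)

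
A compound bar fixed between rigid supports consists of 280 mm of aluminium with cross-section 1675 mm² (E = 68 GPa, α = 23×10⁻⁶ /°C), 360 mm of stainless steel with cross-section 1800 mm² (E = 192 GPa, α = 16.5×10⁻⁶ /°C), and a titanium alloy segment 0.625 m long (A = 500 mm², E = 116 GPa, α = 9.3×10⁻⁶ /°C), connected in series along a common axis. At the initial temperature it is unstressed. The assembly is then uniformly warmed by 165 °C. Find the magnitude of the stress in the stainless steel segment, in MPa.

σ ≈ 117 MPa (compressive)

With the walls removed the bar would change length by δ_free = Σ αᵢΔT Lᵢ = 23×10⁻⁶×165×280 + 16.5×10⁻⁶×165×360 + 9.3×10⁻⁶×165×625 = 3.002 mm.
The rigid supports impose zero overall length change; the single axial force P common to all segments must satisfy P Σ Lᵢ/(AᵢEᵢ) = δ_free.
The series flexibility is Σ Lᵢ/(AᵢEᵢ) = 280/(1675×68×10³) + 360/(1800×192×10³) + 625/(500×116×10³) = 1.428×10⁻⁵ mm/N.
So P = 3.002 / 1.428×10⁻⁵ = 210.3 kN, compressive.
σ_{stainless steel} = P / A = 210300 / 1800 = 116.8 MPa.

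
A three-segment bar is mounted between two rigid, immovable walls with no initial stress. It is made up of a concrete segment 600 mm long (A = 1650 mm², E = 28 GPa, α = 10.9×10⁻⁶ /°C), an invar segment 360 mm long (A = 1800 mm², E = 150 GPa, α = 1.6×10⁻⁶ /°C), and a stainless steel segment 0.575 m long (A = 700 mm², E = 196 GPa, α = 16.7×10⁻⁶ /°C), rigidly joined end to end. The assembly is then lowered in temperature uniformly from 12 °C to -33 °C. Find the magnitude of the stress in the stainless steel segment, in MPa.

σ ≈ 58.1 MPa (tensile)

If the supports were absent, the total length change would be Σ αᵢΔT Lᵢ = 10.9×10⁻⁶×45×600 + 1.6×10⁻⁶×45×360 + 16.7×10⁻⁶×45×575 = 0.7523 mm.
The walls prevent any net length change, so an axial force P (same in every segment) develops. Compatibility: P · Σ Lᵢ/(AᵢEᵢ) = δ_free.
The series flexibility is Σ Lᵢ/(AᵢEᵢ) = 600/(1650×28×10³) + 360/(1800×150×10³) + 575/(700×196×10³) = 1.851×10⁻⁵ mm/N.
So P = 0.7523 / 1.851×10⁻⁵ = 40.64 kN, tensile.
σ_{stainless steel} = P / A = 40640 / 700 = 58.06 MPa.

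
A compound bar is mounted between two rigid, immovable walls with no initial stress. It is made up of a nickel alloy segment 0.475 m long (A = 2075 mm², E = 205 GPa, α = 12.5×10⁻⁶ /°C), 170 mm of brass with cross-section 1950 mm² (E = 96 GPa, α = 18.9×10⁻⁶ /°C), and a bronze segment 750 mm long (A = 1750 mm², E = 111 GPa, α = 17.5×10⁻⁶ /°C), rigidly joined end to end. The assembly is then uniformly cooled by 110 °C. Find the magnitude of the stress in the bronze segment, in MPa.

Free thermal contraction of the whole bar: Σ αᵢΔT Lᵢ = 12.5×10⁻⁶×110×475 + 18.9×10⁻⁶×110×170 + 17.5×10⁻⁶×110×750 = 2.45 mm.
Since the ends are fixed, an axial force P builds up, equal in every segment, with P · Σ Lᵢ/(AᵢEᵢ) = δ_free.
Σ Lᵢ/(AᵢEᵢ) = 475/(2075×205×10³) + 170/(1950×96×10³) + 750/(1750×111×10³) = 5.886×10⁻⁶ mm/N.
P = 2.45 / 5.886×10⁻⁶ = 416300 N = 416.3 kN, tensile.
σ_{bronze} = P / A = 416300 / 1750 = 237.9 MPa.

σ ≈ 238 MPa (tensile)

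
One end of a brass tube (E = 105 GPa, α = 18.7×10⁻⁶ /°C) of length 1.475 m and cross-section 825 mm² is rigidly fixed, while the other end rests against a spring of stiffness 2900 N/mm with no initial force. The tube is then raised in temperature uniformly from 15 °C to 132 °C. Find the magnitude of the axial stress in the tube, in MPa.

If the spring were absent the tube would lengthen by αΔT L = 18.7×10⁻⁶ × 117 × 1475 = 3.227 mm.
With a force P in the spring, the elastic change of the tube is PL/(AE) and that of the spring is P/k; compatibility requires their sum to equal δ_free.
P [ L/(AE) + 1/k ] = δ_free → P [ 1475/(825×105×10³) + 1/(2900) ] = 3.227.
P = 3.227 / 0.0003619 = 8918 N.
σ = P/A = 8918/825 = 10.81 MPa.

σ ≈ 10.8 MPa (compressive)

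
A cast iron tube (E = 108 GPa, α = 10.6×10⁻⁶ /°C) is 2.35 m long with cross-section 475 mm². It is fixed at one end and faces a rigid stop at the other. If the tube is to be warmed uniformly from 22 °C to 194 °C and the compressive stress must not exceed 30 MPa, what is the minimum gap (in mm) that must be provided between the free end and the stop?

g ≈ 3.63 mm

Free expansion if unrestrained: δ_free = αΔT L = 10.6×10⁻⁶ × 172 × 2350 = 4.285 mm.
At the allowable stress the elastic shortening the wall may impose is σL/E = 30 × 2350 / (108×10³) = 0.6528 mm.
So the gap has to take up the difference, g_min = δ_free − σL/E = 4.285 − 0.6528 = 3.632 mm.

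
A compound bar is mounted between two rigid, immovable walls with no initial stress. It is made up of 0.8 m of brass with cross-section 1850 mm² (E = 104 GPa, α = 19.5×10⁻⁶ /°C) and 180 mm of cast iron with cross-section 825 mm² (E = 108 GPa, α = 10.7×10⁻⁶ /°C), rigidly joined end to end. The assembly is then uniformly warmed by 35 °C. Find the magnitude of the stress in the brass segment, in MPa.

With the walls removed the bar would change length by δ_free = Σ αᵢΔT Lᵢ = 19.5×10⁻⁶×35×800 + 10.7×10⁻⁶×35×180 = 0.6134 mm.
The walls prevent any net length change, so an axial force P (same in every segment) develops. Compatibility: P · Σ Lᵢ/(AᵢEᵢ) = δ_free.
Σ Lᵢ/(AᵢEᵢ) = 800/(1850×104×10³) + 180/(825×108×10³) = 6.178×10⁻⁶ mm/N.
So P = 0.6134 / 6.178×10⁻⁶ = 99.29 kN, compressive.
σ_{brass} = P / A = 99290 / 1850 = 53.67 MPa.

σ ≈ 53.7 MPa (compressive)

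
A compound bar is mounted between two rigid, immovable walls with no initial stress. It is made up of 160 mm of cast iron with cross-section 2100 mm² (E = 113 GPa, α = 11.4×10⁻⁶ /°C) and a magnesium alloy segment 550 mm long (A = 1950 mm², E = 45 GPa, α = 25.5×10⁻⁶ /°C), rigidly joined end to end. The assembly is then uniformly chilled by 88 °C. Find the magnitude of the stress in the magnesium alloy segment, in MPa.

Free thermal contraction of the whole bar: Σ αᵢΔT Lᵢ = 11.4×10⁻⁶×88×160 + 25.5×10⁻⁶×88×550 = 1.395 mm.
The walls prevent any net length change, so an axial force P (same in every segment) develops. Compatibility: P · Σ Lᵢ/(AᵢEᵢ) = δ_free.
The series flexibility is Σ Lᵢ/(AᵢEᵢ) = 160/(2100×113×10³) + 550/(1950×45×10³) = 6.942×10⁻⁶ mm/N.
P = 1.395 / 6.942×10⁻⁶ = 200900 N = 200.9 kN, tensile.
σ_{magnesium alloy} = P / A = 200900 / 1950 = 103 MPa.

σ ≈ 103 MPa (tensile)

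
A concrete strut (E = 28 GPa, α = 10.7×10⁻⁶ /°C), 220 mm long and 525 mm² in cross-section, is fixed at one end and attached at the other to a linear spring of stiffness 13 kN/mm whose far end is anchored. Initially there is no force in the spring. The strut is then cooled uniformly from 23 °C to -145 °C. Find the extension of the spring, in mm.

If the spring were absent the strut would shorten by αΔT L = 10.7×10⁻⁶ × 168 × 220 = 0.3955 mm.
Let P be the tensile force in the spring. The strut extends elastically by PL/(AE) and the spring stretches by P/k; together these equal δ_free.
P [ L/(AE) + 1/k ] = δ_free → P [ 220/(525×28×10³) + 1/(13×10³) ] = 0.3955.
P = 0.3955 / 9.189×10⁻⁵ = 4304 N.
Spring extension = P/k = 4304/(13×10³) = 0.3311 mm.

δ ≈ 0.331 mm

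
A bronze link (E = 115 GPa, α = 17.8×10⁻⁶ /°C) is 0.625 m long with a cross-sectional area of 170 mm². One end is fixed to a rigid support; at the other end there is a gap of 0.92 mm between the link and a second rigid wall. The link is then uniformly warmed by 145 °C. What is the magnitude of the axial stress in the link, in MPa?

σ ≈ 128 MPa (compressive)

Unrestrained expansion: δ_free = αΔT L = 17.8×10⁻⁶ × 145 × 625 = 1.613 mm.
This exceeds the 0.92 mm gap, so the wall pushes back. The portion of expansion that must be recovered elastically is δ_free − gap = 1.613 − 0.92 = 0.6931 mm.
Compatibility: PL/(AE) = 0.6931 mm, so σ = P/A = E × (0.6931/625) = 127.5 MPa.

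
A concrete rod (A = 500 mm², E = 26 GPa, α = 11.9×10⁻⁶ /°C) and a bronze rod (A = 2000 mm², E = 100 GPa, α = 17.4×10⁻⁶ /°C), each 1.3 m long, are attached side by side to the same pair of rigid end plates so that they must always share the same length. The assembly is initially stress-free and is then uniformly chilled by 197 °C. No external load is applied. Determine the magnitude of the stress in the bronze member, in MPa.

Both members must finish at the same length. With the larger α, the bronze tends to over-contract; the plates restrain it, putting the bronze in tension and the concrete in compression. With no external load the two internal forces are equal and opposite, magnitude P.
Compatibility of the two members (thermal + elastic change equal): (α₁ − α₂)ΔT = P·[1/(A₁E₁) + 1/(A₂E₂)].
|α₁ − α₂|·ΔT = 5.5×10⁻⁶ × 197 = 0.001083.
1/(A₁E₁) + 1/(A₂E₂) = 1/(500×26×10³) + 1/(2000×100×10³) = 8.192×10⁻⁸ N⁻¹.
P = 0.001083 / 8.192×10⁻⁸ = 13230 N = 13.23 kN.
σ_{bronze} = P/A₂ = 13230/2000 = 6.613 MPa, tensile.

σ ≈ 6.61 MPa (tensile)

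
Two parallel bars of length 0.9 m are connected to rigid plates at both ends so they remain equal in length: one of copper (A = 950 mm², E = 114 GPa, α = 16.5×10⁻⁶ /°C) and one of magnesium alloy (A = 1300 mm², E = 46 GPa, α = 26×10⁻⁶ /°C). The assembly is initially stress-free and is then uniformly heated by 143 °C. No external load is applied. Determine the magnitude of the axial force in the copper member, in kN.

Equilibrium of a rigid end plate with no external load gives equal and opposite internal forces ±P in the two members. Since α_{magnesium alloy} > α_{copper}, heating drives the magnesium alloy into compression and the copper into tension.
Compatibility of the two members (thermal + elastic change equal): (α₁ − α₂)ΔT = P·[1/(A₁E₁) + 1/(A₂E₂)].
|α₁ − α₂|·ΔT = 9.5×10⁻⁶ × 143 = 0.001358.
1/(A₁E₁) + 1/(A₂E₂) = 1/(950×114×10³) + 1/(1300×46×10³) = 2.596×10⁻⁸ N⁻¹.
So P = 0.001358 / 2.596×10⁻⁸ = 52.34 kN.

P ≈ 52.3 kN (tensile in the copper)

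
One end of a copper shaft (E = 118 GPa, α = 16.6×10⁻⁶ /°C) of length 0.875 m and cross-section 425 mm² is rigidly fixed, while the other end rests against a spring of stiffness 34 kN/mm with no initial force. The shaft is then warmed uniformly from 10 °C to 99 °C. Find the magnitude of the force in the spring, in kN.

If the spring were absent the shaft would lengthen by αΔT L = 16.6×10⁻⁶ × 89 × 875 = 1.293 mm.
Let P be the compressive force at the spring. The shaft shortens elastically by PL/(AE) and the spring compresses by P/k; together these equal δ_free.
So P = δ_free / [L/(AE) + 1/k] = 1.293 / [ 875/(425×118×10³) + 1/(34×10³) ].
P = 1.293 / 4.686×10⁻⁵ = 27590 N.

P ≈ 27.6 kN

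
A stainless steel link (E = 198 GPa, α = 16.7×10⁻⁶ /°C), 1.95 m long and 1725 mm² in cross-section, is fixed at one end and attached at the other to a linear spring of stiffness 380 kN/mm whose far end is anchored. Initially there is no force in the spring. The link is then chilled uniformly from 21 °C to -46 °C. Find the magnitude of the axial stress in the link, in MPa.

If the spring were absent the link would shorten by αΔT L = 16.7×10⁻⁶ × 67 × 1950 = 2.182 mm.
Let P be the tensile force in the spring. The link extends elastically by PL/(AE) and the spring stretches by P/k; together these equal δ_free.
P [ L/(AE) + 1/k ] = δ_free → P [ 1950/(1725×198×10³) + 1/(380×10³) ] = 2.182.
P = 2.182 / 8.341×10⁻⁶ = 261600 N.
σ = P/A = 261600/1725 = 151.6 MPa.

σ ≈ 152 MPa (tensile)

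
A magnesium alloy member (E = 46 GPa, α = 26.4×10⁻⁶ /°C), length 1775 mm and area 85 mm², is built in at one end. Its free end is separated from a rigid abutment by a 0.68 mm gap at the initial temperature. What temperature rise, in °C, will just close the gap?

The gap closes when αΔT L = 0.68 mm, since the member is still unstressed at that instant.
So ΔT = g/(αL) = 0.68/(26.4×10⁻⁶ × 1775) = 14.51 °C.

ΔT ≈ 14.5 °C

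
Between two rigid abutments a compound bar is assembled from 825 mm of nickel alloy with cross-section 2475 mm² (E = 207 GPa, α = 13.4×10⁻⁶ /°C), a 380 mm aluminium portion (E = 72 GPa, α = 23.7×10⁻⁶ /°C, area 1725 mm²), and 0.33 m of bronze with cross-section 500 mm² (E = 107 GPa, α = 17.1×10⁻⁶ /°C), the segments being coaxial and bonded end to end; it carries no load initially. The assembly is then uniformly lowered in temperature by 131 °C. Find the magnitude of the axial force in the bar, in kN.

If the supports were absent, the total length change would be Σ αᵢΔT Lᵢ = 13.4×10⁻⁶×131×825 + 23.7×10⁻⁶×131×380 + 17.1×10⁻⁶×131×330 = 3.367 mm.
Since the ends are fixed, an axial force P builds up, equal in every segment, with P · Σ Lᵢ/(AᵢEᵢ) = δ_free.
Σ Lᵢ/(AᵢEᵢ) = 825/(2475×207×10³) + 380/(1725×72×10³) + 330/(500×107×10³) = 1.084×10⁻⁵ mm/N.
So P = 3.367 / 1.084×10⁻⁵ = 310.7 kN, tensile.

P ≈ 311 kN (tensile)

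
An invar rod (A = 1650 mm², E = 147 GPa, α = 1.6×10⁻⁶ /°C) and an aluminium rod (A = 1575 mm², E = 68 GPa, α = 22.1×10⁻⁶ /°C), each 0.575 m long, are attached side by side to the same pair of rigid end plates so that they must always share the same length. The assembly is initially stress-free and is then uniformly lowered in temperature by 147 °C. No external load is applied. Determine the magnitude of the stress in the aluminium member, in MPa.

σ ≈ 142 MPa (tensile)

The aluminium has the larger α, so on cooling it would change length more than the invar if both were free. The rigid plates force a common final length, so the aluminium is put into tension and the invar into compression, with equal and opposite forces P (no external load).
Equating the net (thermal + elastic) strains gives |α₁ − α₂|·ΔT = P·[1/(A₁E₁) + 1/(A₂E₂)].
|α₁ − α₂|·ΔT = 20.5×10⁻⁶ × 147 = 0.003014.
1/(A₁E₁) + 1/(A₂E₂) = 1/(1650×147×10³) + 1/(1575×68×10³) = 1.346×10⁻⁸ N⁻¹.
P = 0.003014 / 1.346×10⁻⁸ = 223900 N = 223.9 kN.
σ_{aluminium} = P/A₂ = 223900/1575 = 142.2 MPa, tensile.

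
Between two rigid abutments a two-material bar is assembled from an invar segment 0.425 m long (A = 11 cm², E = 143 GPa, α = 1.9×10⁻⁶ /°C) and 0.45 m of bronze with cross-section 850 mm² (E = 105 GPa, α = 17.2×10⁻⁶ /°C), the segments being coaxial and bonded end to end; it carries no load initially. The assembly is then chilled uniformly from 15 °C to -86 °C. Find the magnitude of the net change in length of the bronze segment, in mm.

|ΔL| ≈ 0.22 mm

If the supports were absent, the total length change would be Σ αᵢΔT Lᵢ = 1.9×10⁻⁶×101×425 + 17.2×10⁻⁶×101×450 = 0.8633 mm.
Since the ends are fixed, an axial force P builds up, equal in every segment, with P · Σ Lᵢ/(AᵢEᵢ) = δ_free.
The series flexibility is Σ Lᵢ/(AᵢEᵢ) = 425/(1100×143×10³) + 450/(850×105×10³) = 7.744×10⁻⁶ mm/N.
So P = 0.8633 / 7.744×10⁻⁶ = 111.5 kN, tensile.
For the bronze segment, free thermal change = 17.2×10⁻⁶×101×450 = 0.7817 mm and elastic change from P = 111500×450/(850×105×10³) = 0.5621 mm; these oppose, so the net change is 0.22 mm (segment shortens).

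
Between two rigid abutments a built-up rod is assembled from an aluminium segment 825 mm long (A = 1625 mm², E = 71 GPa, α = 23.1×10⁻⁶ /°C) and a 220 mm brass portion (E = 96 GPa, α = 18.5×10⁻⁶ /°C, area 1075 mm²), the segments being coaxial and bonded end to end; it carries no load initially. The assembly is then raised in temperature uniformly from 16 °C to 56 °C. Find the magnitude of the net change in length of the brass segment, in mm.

|ΔL| ≈ 0.0497 mm

Free thermal expansion of the whole bar: Σ αᵢΔT Lᵢ = 23.1×10⁻⁶×40×825 + 18.5×10⁻⁶×40×220 = 0.9251 mm.
The walls prevent any net length change, so an axial force P (same in every segment) develops. Compatibility: P · Σ Lᵢ/(AᵢEᵢ) = δ_free.
Σ Lᵢ/(AᵢEᵢ) = 825/(1625×71×10³) + 220/(1075×96×10³) = 9.282×10⁻⁶ mm/N.
Hence P = δ_free / Σ(L/AE) = 0.9251/9.282×10⁻⁶ = 99.66 kN (compressive).
For the brass segment, free thermal change = 18.5×10⁻⁶×40×220 = 0.1628 mm and elastic change from P = 99660×220/(1075×96×10³) = 0.2125 mm; these oppose, so the net change is 0.0497 mm (segment shortens).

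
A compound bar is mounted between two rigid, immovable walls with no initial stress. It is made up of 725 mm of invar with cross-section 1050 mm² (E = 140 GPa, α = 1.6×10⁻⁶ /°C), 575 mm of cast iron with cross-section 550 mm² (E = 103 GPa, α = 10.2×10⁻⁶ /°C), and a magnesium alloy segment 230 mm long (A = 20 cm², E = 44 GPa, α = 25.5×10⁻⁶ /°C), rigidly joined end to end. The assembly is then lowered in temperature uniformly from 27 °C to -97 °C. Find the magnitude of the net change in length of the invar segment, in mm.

With the walls removed the bar would change length by δ_free = Σ αᵢΔT Lᵢ = 1.6×10⁻⁶×124×725 + 10.2×10⁻⁶×124×575 + 25.5×10⁻⁶×124×230 = 1.598 mm.
The rigid supports impose zero overall length change; the single axial force P common to all segments must satisfy P Σ Lᵢ/(AᵢEᵢ) = δ_free.
Σ Lᵢ/(AᵢEᵢ) = 725/(1050×140×10³) + 575/(550×103×10³) + 230/(2000×44×10³) = 1.77×10⁻⁵ mm/N.
So P = 1.598 / 1.77×10⁻⁵ = 90.33 kN, tensile.
For the invar segment, free thermal change = 1.6×10⁻⁶×124×725 = 0.1438 mm and elastic change from P = 90330×725/(1050×140×10³) = 0.4455 mm; these oppose, so the net change is 0.302 mm (segment lengthens).

|ΔL| ≈ 0.302 mm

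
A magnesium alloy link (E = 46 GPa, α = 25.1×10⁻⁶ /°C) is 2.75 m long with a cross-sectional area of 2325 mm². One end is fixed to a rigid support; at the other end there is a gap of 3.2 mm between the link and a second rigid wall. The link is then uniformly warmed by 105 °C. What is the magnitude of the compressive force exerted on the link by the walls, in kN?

If the wall were absent the link would grow by αΔT L = 25.1×10⁻⁶ × 105 × 2750 = 7.248 mm.
After closing the 3.2 mm clearance, 7.248 − 3.2 = 4.048 mm of expansion remains to be suppressed by the wall.
Compatibility: PL/(AE) = 4.048 mm, so σ = P/A = E × (4.048/2750) = 67.71 MPa.
Force on the wall = σA = 67.71 × 2325 mm² = 157.4 kN.

P ≈ 157 kN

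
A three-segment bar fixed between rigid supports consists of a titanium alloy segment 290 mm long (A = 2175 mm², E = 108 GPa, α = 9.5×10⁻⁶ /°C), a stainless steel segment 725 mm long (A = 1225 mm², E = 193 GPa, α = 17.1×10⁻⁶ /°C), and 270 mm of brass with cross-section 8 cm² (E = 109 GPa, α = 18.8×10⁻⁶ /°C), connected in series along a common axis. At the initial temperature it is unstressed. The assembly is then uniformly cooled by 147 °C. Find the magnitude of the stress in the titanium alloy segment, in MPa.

σ ≈ 185 MPa (tensile)

With the walls removed the bar would change length by δ_free = Σ αᵢΔT Lᵢ = 9.5×10⁻⁶×147×290 + 17.1×10⁻⁶×147×725 + 18.8×10⁻⁶×147×270 = 2.974 mm.
The rigid supports impose zero overall length change; the single axial force P common to all segments must satisfy P Σ Lᵢ/(AᵢEᵢ) = δ_free.
Σ Lᵢ/(AᵢEᵢ) = 290/(2175×108×10³) + 725/(1225×193×10³) + 270/(800×109×10³) = 7.397×10⁻⁶ mm/N.
Hence P = δ_free / Σ(L/AE) = 2.974/7.397×10⁻⁶ = 402 kN (tensile).
σ_{titanium alloy} = P / A = 402000 / 2175 = 184.8 MPa.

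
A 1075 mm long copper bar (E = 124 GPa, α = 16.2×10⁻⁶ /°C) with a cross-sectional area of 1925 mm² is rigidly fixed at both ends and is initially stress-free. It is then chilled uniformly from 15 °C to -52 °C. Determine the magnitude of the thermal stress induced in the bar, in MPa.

σ ≈ 135 MPa (tensile)

The supports are rigid, so the total axial strain is zero. The restrained thermal strain is ε = αΔT = 16.2×10⁻⁶ × 67 = 1085.4×10⁻⁶.
Hence σ = E·αΔT = 124×10³ × 1085.4×10⁻⁶ = 134.6 MPa, tensile.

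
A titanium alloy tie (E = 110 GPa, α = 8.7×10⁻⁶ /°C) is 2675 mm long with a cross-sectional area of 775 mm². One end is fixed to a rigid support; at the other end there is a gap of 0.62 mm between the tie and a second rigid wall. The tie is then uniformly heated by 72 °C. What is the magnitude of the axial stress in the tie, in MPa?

Free thermal elongation = αΔT L = 8.7×10⁻⁶ × 72 × 2675 = 1.676 mm.
After closing the 0.62 mm clearance, 1.676 − 0.62 = 1.056 mm of expansion remains to be suppressed by the wall.
That suppressed elongation corresponds to σ = E·Δ/L = 110×10³ × 1.056/2675 = 43.41 MPa.

σ ≈ 43.4 MPa (compressive)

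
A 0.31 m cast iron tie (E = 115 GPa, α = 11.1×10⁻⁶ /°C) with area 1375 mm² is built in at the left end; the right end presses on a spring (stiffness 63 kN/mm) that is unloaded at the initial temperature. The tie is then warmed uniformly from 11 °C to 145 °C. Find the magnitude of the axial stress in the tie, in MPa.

σ ≈ 18.8 MPa (compressive)

The unrestrained thermal change is αΔT L = 11.1×10⁻⁶ × 134 × 310 = 0.4611 mm.
With a force P in the spring, the elastic change of the tie is PL/(AE) and that of the spring is P/k; compatibility requires their sum to equal δ_free.
So P = δ_free / [L/(AE) + 1/k] = 0.4611 / [ 310/(1375×115×10³) + 1/(63×10³) ].
P = 0.4611 / 1.783×10⁻⁵ = 25860 N.
σ = P/A = 25860/1375 = 18.8 MPa.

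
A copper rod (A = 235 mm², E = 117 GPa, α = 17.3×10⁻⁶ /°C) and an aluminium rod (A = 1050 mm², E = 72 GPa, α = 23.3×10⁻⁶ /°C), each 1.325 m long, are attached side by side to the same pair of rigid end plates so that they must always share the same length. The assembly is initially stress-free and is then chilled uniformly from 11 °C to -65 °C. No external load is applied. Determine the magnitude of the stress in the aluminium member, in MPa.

The aluminium has the larger α, so on cooling it would change length more than the copper if both were free. The rigid plates force a common final length, so the aluminium is put into tension and the copper into compression, with equal and opposite forces P (no external load).
Compatibility of the two members (thermal + elastic change equal): (α₁ − α₂)ΔT = P·[1/(A₁E₁) + 1/(A₂E₂)].
|α₁ − α₂|·ΔT = 6×10⁻⁶ × 76 = 0.000456.
1/(A₁E₁) + 1/(A₂E₂) = 1/(235×117×10³) + 1/(1050×72×10³) = 4.96×10⁻⁸ N⁻¹.
P = 0.000456 / 4.96×10⁻⁸ = 9194 N = 9.194 kN.
σ_{aluminium} = P/A₂ = 9194/1050 = 8.756 MPa, tensile.

σ ≈ 8.76 MPa (tensile)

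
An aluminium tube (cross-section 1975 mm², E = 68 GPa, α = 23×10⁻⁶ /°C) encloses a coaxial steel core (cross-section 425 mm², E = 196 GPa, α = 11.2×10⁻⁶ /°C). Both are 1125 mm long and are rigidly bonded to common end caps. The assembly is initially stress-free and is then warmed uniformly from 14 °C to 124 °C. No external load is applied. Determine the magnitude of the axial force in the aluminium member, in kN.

P ≈ 66.7 kN (compressive in the aluminium)

Both members must finish at the same length. With the larger α, the aluminium tends to over-expand; the plates restrain it, putting the aluminium in compression and the steel in tension. With no external load the two internal forces are equal and opposite, magnitude P.
Compatibility of the two members (thermal + elastic change equal): (α₁ − α₂)ΔT = P·[1/(A₁E₁) + 1/(A₂E₂)].
|α₁ − α₂|·ΔT = 11.8×10⁻⁶ × 110 = 0.001298.
1/(A₁E₁) + 1/(A₂E₂) = 1/(1975×68×10³) + 1/(425×196×10³) = 1.945×10⁻⁸ N⁻¹.
P = 0.001298 / 1.945×10⁻⁸ = 66730 N = 66.73 kN.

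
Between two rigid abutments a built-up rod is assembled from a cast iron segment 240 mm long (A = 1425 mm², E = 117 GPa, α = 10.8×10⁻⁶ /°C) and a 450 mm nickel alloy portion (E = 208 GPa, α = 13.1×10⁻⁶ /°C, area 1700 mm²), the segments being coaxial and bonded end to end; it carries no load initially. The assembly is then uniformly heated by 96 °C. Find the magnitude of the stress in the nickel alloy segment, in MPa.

σ ≈ 177 MPa (compressive)

If the supports were absent, the total length change would be Σ αᵢΔT Lᵢ = 10.8×10⁻⁶×96×240 + 13.1×10⁻⁶×96×450 = 0.8148 mm.
Since the ends are fixed, an axial force P builds up, equal in every segment, with P · Σ Lᵢ/(AᵢEᵢ) = δ_free.
Σ Lᵢ/(AᵢEᵢ) = 240/(1425×117×10³) + 450/(1700×208×10³) = 2.712×10⁻⁶ mm/N.
Hence P = δ_free / Σ(L/AE) = 0.8148/2.712×10⁻⁶ = 300.4 kN (compressive).
σ_{nickel alloy} = P / A = 300400 / 1700 = 176.7 MPa.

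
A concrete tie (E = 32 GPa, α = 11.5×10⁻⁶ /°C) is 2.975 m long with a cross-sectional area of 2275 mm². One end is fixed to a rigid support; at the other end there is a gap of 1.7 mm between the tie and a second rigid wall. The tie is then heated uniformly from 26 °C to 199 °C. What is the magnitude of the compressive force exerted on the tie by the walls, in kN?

If the wall were absent the tie would grow by αΔT L = 11.5×10⁻⁶ × 173 × 2975 = 5.919 mm.
This exceeds the 1.7 mm gap, so the wall pushes back. The portion of expansion that must be recovered elastically is δ_free − gap = 5.919 − 1.7 = 4.219 mm.
So σ = E(δ_free − g)/L = 32×10³ × 4.219/2975 = 45.38 MPa.
Force on the wall = σA = 45.38 × 2275 mm² = 103.2 kN.

P ≈ 103 kN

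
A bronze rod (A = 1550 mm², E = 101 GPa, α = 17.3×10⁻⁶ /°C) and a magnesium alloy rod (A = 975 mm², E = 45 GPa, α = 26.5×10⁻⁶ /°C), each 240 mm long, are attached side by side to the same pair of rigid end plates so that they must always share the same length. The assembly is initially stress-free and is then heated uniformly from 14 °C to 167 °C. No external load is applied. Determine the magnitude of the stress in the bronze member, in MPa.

σ ≈ 31.1 MPa (tensile)

The magnesium alloy has the larger α, so on heating it would change length more than the bronze if both were free. The rigid plates force a common final length, so the magnesium alloy is put into compression and the bronze into tension, with equal and opposite forces P (no external load).
Equating the net (thermal + elastic) strains gives |α₁ − α₂|·ΔT = P·[1/(A₁E₁) + 1/(A₂E₂)].
|α₁ − α₂|·ΔT = 9.2×10⁻⁶ × 153 = 0.001408.
1/(A₁E₁) + 1/(A₂E₂) = 1/(1550×101×10³) + 1/(975×45×10³) = 2.918×10⁻⁸ N⁻¹.
So P = 0.001408 / 2.918×10⁻⁸ = 48.24 kN.
σ_{bronze} = P/A₁ = 48240/1550 = 31.12 MPa, tensile.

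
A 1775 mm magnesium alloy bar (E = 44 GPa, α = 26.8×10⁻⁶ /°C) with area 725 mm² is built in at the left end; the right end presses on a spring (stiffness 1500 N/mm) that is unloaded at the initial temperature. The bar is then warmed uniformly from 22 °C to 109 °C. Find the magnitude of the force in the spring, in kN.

If the spring were absent the bar would lengthen by αΔT L = 26.8×10⁻⁶ × 87 × 1775 = 4.139 mm.
With a force P in the spring, the elastic change of the bar is PL/(AE) and that of the spring is P/k; compatibility requires their sum to equal δ_free.
So P = δ_free / [L/(AE) + 1/k] = 4.139 / [ 1775/(725×44×10³) + 1/(1500) ].
P = 4.139 / 0.0007223 = 5730 N.

P ≈ 5.73 kN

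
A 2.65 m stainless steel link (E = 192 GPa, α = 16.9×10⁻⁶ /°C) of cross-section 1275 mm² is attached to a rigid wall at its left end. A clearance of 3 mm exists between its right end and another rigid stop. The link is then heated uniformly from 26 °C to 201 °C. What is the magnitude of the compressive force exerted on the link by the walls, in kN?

P ≈ 447 kN

If the wall were absent the link would grow by αΔT L = 16.9×10⁻⁶ × 175 × 2650 = 7.837 mm.
This exceeds the 3 mm gap, so the wall pushes back. The portion of expansion that must be recovered elastically is δ_free − gap = 7.837 − 3 = 4.837 mm.
Compatibility: PL/(AE) = 4.837 mm, so σ = P/A = E × (4.837/2650) = 350.5 MPa.
P = σA = 350.5 × 1275 = 446.9 kN.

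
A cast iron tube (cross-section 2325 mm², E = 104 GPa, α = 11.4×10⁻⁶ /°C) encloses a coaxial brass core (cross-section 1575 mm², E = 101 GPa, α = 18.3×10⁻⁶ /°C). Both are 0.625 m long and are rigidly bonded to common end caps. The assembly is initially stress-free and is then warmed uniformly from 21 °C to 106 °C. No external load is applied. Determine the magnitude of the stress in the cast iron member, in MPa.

Both members must finish at the same length. With the larger α, the brass tends to over-expand; the plates restrain it, putting the brass in compression and the cast iron in tension. With no external load the two internal forces are equal and opposite, magnitude P.
Compatibility of the two members (thermal + elastic change equal): (α₁ − α₂)ΔT = P·[1/(A₁E₁) + 1/(A₂E₂)].
|α₁ − α₂|·ΔT = 6.9×10⁻⁶ × 85 = 0.0005865.
1/(A₁E₁) + 1/(A₂E₂) = 1/(2325×104×10³) + 1/(1575×101×10³) = 1.042×10⁻⁸ N⁻¹.
So P = 0.0005865 / 1.042×10⁻⁸ = 56.28 kN.
σ_{cast iron} = P/A₁ = 56280/2325 = 24.2 MPa, tensile.

σ ≈ 24.2 MPa (tensile)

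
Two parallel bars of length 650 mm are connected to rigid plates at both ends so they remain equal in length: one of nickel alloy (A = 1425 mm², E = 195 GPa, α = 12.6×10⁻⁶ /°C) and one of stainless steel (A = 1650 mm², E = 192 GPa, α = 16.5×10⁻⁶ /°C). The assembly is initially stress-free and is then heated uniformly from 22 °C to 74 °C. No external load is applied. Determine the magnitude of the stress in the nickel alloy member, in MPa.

Equilibrium of a rigid end plate with no external load gives equal and opposite internal forces ±P in the two members. Since α_{stainless steel} > α_{nickel alloy}, heating drives the stainless steel into compression and the nickel alloy into tension.
Equating the net (thermal + elastic) strains gives |α₁ − α₂|·ΔT = P·[1/(A₁E₁) + 1/(A₂E₂)].
|α₁ − α₂|·ΔT = 3.9×10⁻⁶ × 52 = 0.0002028.
1/(A₁E₁) + 1/(A₂E₂) = 1/(1425×195×10³) + 1/(1650×192×10³) = 6.755×10⁻⁹ N⁻¹.
So P = 0.0002028 / 6.755×10⁻⁹ = 30.02 kN.
σ_{nickel alloy} = P/A₁ = 30020/1425 = 21.07 MPa, tensile.

σ ≈ 21.1 MPa (tensile)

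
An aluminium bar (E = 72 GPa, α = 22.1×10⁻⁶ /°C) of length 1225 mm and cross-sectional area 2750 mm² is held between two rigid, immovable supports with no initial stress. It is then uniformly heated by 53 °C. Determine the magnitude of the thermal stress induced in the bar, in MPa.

Because both ends are immovable the net strain is zero, and the suppressed thermal strain is αΔT = 22.1×10⁻⁶ × 53 = 1171.3×10⁻⁶.
σ = EαΔT = 72×10³ × 22.1×10⁻⁶ × 53 = 84.33 MPa (compressive; the bar is trying to expand).

σ ≈ 84.3 MPa (compressive)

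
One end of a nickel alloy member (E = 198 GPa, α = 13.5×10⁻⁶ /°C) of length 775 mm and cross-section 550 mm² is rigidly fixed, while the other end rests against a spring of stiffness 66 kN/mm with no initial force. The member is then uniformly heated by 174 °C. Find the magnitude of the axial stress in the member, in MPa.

If the spring were absent the member would lengthen by αΔT L = 13.5×10⁻⁶ × 174 × 775 = 1.82 mm.
With a force P in the spring, the elastic change of the member is PL/(AE) and that of the spring is P/k; compatibility requires their sum to equal δ_free.
So P = δ_free / [L/(AE) + 1/k] = 1.82 / [ 775/(550×198×10³) + 1/(66×10³) ].
P = 1.82 / 2.227×10⁻⁵ = 81750 N.
σ = P/A = 81750/550 = 148.6 MPa.

σ ≈ 149 MPa (compressive)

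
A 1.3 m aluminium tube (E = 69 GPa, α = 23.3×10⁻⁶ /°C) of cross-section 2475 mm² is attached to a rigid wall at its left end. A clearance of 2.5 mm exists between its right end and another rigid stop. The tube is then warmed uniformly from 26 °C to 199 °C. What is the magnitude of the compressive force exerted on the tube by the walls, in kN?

Free thermal elongation = αΔT L = 23.3×10⁻⁶ × 173 × 1300 = 5.24 mm.
The gap closes (δ_free > 2.5 mm) and the wall then resists a further 5.24 − 2.5 = 2.74 mm of expansion.
Compatibility: PL/(AE) = 2.74 mm, so σ = P/A = E × (2.74/1300) = 145.4 MPa.
P = σA = 145.4 × 2475 = 360 kN.

P ≈ 360 kN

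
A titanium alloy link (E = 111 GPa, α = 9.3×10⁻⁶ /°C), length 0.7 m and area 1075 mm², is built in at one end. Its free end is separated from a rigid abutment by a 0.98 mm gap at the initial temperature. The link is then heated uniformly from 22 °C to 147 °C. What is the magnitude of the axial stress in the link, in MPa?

Unrestrained expansion: δ_free = αΔT L = 9.3×10⁻⁶ × 125 × 700 = 0.8138 mm.
This is smaller than the 0.98 mm clearance, so the link expands freely without reaching the stop — the stress is zero.

σ ≈ 0 MPa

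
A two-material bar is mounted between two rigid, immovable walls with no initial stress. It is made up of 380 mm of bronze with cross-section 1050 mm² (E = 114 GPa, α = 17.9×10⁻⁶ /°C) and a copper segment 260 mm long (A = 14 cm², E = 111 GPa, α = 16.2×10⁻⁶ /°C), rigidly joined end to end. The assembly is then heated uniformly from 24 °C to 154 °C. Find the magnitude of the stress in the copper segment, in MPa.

σ ≈ 211 MPa (compressive)

Free thermal expansion of the whole bar: Σ αᵢΔT Lᵢ = 17.9×10⁻⁶×130×380 + 16.2×10⁻⁶×130×260 = 1.432 mm.
The rigid supports impose zero overall length change; the single axial force P common to all segments must satisfy P Σ Lᵢ/(AᵢEᵢ) = δ_free.
The series flexibility is Σ Lᵢ/(AᵢEᵢ) = 380/(1050×114×10³) + 260/(1400×111×10³) = 4.848×10⁻⁶ mm/N.
Hence P = δ_free / Σ(L/AE) = 1.432/4.848×10⁻⁶ = 295.4 kN (compressive).
σ_{copper} = P / A = 295400 / 1400 = 211 MPa.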